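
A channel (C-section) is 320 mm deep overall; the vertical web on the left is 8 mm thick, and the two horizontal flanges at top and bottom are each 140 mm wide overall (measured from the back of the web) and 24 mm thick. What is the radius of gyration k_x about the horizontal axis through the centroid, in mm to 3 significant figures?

k_x ≈ 135 mm

Split into non-overlapping primitives; take the origin at the lower-left of the bounding box.
Web: 8 × 320, A = 2 560 mm², y = 160 mm, Ī = 21 845 333 mm⁴.
Top flange (beyond web): 132 × 24, A = 3 168 mm², y = 308 mm, Ī = 152 064 mm⁴.
Bottom flange (beyond web): 132 × 24, A = 3 168 mm², y = 12 mm, Ī = 152 064 mm⁴.
By symmetry the centroid is at mid-height, ȳ = 160 mm.
Transfer each piece to the horizontal axis through the centroid using Ī + A·d² with d = y − 160:
  web: d = 0 mm → contributes +21 845 333 mm⁴
  top flange (beyond web): d = 148 mm → contributes +69 543 936 mm⁴
  bottom flange (beyond web): d = -148 mm → contributes +69 543 936 mm⁴
Total I = 160 933 205 mm⁴.
Radius of gyration: k = √(I/A) = √(160 933 205 / 8 896) = 134.5 mm.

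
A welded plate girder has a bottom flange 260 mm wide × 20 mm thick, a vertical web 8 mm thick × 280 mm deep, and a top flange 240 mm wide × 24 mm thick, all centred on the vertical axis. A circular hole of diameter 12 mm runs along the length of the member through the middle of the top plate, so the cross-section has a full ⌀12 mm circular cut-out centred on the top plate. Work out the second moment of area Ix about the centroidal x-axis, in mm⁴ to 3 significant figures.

Treat the section as a set of non-overlapping primitives; coordinates are from the bounding-box lower-left.
Bottom plate: 260 × 20, A = 5 200 mm², y = 10 mm, Ī = 173 333 mm⁴.
Web plate: 8 × 280, A = 2 240 mm², y = 160 mm, Ī = 14 634 667 mm⁴.
Top plate: 240 × 24, A = 5 760 mm², y = 312 mm, Ī = 276 480 mm⁴.
Hole (subtracted): ⌀12, A = 113.1 mm², y = 312 mm, Ī = 1017.9 mm⁴.
Centroid: ȳ = ΣA·y / ΣA = 165.99 mm.
Transfer each piece to the centroidal x-axis using Ī + A·d² with d = y − 165.99:
  bottom plate: d = -155.99 mm → contributes +126 696 706 mm⁴
  web plate: d = -5.9853 mm → contributes +14 714 912 mm⁴
  top plate: d = 146.01 mm → contributes +123 081 344 mm⁴
  hole: d = 146.01 mm → contributes −2 412 286 mm⁴
Total I = 262 080 676 mm⁴.

Ix ≈ 2.62 × 10⁸ mm⁴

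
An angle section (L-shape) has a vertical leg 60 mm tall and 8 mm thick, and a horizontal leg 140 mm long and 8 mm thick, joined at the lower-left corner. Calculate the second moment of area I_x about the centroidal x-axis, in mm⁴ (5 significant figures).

Split into non-overlapping primitives; take the origin at the lower-left of the bounding box.
Vertical leg: 8 × 60, A = 480 mm², y = 30 mm, Ī = 144 000 mm⁴.
Horizontal leg (remainder): 132 × 8, A = 1 056 mm², y = 4 mm, Ī = 5 632 mm⁴.
Centroid: ȳ = ΣA·y / ΣA = 12.125 mm.
Transfer each piece to the centroidal x-axis using Ī + A·d² with d = y − 12.125:
  vertical leg: d = 17.875 mm → contributes +297367.5 mm⁴
  horizontal leg (remainder): d = -8.125 mm → contributes +75344.5 mm⁴
Total I = 372 712 mm⁴.

I_x ≈ 3.7271 × 10⁵ mm⁴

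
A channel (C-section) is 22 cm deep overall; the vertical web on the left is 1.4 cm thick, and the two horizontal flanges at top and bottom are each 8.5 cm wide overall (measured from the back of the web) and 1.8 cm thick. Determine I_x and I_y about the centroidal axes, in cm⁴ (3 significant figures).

Break the section into simple shapes (no overlaps), measuring from the bottom-left corner of the bounding box.
Web: 1.4 × 22, A = 30.8 cm², y = 11 cm, Ī = 1242.3 cm⁴.
Top flange (beyond web): 7.1 × 1.8, A = 12.78 cm², y = 21.1 cm, Ī = 3.4506 cm⁴.
Bottom flange (beyond web): 7.1 × 1.8, A = 12.78 cm², y = 0.9 cm, Ī = 3.4506 cm⁴.
By symmetry the centroid is at mid-height, ȳ = 11 cm.
Transfer each piece to the centroidal x-axis using Ī + A·d² with d = y − 11:
  web: d = 0 cm → contributes +1242.3 cm⁴
  top flange (beyond web): d = 10.1 cm → contributes +1307.1 cm⁴
  bottom flange (beyond web): d = -10.1 cm → contributes +1307.1 cm⁴
Total I = 3856.5 cm⁴.
For the y-axis: x̄ = 2.6274 cm.
Repeating about the centroidal y-axis gives I_y = 364.7 cm⁴.

I_x ≈ 3860 cm⁴, I_y ≈ 365 cm⁴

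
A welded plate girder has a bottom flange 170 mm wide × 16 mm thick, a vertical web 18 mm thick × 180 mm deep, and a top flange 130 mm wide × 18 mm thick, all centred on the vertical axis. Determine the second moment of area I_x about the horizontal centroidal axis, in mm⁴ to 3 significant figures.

Break the section into simple shapes (no overlaps), measuring from the bottom-left corner of the bounding box.
Bottom plate: 170 × 16, A = 2 720 mm², y = 8 mm, Ī = 58 027 mm⁴.
Web plate: 18 × 180, A = 3 240 mm², y = 106 mm, Ī = 8 748 000 mm⁴.
Top plate: 130 × 18, A = 2 340 mm², y = 205 mm, Ī = 63 180 mm⁴.
Centroid: ȳ = ΣA·y / ΣA = 101.8 mm.
Transfer each piece to the horizontal centroidal axis using Ī + A·d² with d = y − 101.8:
  bottom plate: d = -93.795 mm → contributes +23 987 324 mm⁴
  web plate: d = 4.2048 mm → contributes +8 805 285 mm⁴
  top plate: d = 103.2 mm → contributes +24 987 069 mm⁴
Total I = 57 779 678 mm⁴.

I_x ≈ 5.78 × 10⁷ mm⁴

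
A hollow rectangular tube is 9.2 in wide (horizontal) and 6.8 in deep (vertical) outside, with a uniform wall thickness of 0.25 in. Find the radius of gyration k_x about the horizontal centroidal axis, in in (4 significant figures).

Decompose the section into non-overlapping parts with the origin at the bottom-left of its bounding rectangle.
Outer rectangle: 9.2 × 6.8, A = 62.56 in², y = 3.4 in, Ī = 241.065 in⁴.
Inner void (subtracted): 8.7 × 6.3, A = 54.81 in², y = 3.4 in, Ī = 181.284 in⁴.
By symmetry the centroid is at mid-height, ȳ = 3.4 in.
All pieces are centred on the horizontal centroidal axis, so I = ΣĪ (holes subtracted) = 59.7805 in⁴.
Radius of gyration: k = √(I/A) = √(59.7805 / 7.75) = 2.77734 in.

k_x ≈ 2.777 in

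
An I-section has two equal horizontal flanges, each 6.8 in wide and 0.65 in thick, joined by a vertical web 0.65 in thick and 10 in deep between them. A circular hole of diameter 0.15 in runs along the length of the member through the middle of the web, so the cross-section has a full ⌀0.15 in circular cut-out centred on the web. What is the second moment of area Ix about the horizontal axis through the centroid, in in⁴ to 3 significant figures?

Ix ≈ 305 in⁴

Break the section into simple shapes (no overlaps), measuring from the bottom-left corner of the bounding box.
Bottom flange: 6.8 × 0.65, A = 4.42 in², y = 0.325 in, Ī = 0.15562 in⁴.
Web: 0.65 × 10, A = 6.5 in², y = 5.65 in, Ī = 54.167 in⁴.
Top flange: 6.8 × 0.65, A = 4.42 in², y = 10.975 in, Ī = 0.15562 in⁴.
Hole (subtracted): ⌀0.15, A = 0.017671 in², y = 5.65 in, Ī = 0.00002485 in⁴.
By symmetry the centroid is at mid-height, ȳ = 5.65 in.
Transfer each piece to the horizontal axis through the centroid using Ī + A·d² with d = y − 5.65:
  bottom flange: d = -5.325 in → contributes +125.49 in⁴
  web: d = 0 in → contributes +54.167 in⁴
  top flange: d = 5.325 in → contributes +125.49 in⁴
  hole: d = 0 in → contributes −0.00002485 in⁴
Total I = 305.14 in⁴.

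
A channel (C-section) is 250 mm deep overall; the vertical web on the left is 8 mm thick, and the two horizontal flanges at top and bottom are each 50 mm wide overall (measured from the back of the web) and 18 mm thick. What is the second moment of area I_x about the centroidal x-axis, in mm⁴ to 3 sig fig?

I_x ≈ 3.08 × 10⁷ mm⁴

Decompose the section into non-overlapping parts with the origin at the bottom-left of its bounding rectangle.
Web: 8 × 250, A = 2 000 mm², y = 125 mm, Ī = 10 416 667 mm⁴.
Top flange (beyond web): 42 × 18, A = 756 mm², y = 241 mm, Ī = 20 412 mm⁴.
Bottom flange (beyond web): 42 × 18, A = 756 mm², y = 9 mm, Ī = 20 412 mm⁴.
By symmetry the centroid is at mid-height, ȳ = 125 mm.
Transfer each piece to the centroidal x-axis using Ī + A·d² with d = y − 125:
  web: d = 0 mm → contributes +10 416 667 mm⁴
  top flange (beyond web): d = 116 mm → contributes +10 193 148 mm⁴
  bottom flange (beyond web): d = -116 mm → contributes +10 193 148 mm⁴
Total I = 30 802 963 mm⁴.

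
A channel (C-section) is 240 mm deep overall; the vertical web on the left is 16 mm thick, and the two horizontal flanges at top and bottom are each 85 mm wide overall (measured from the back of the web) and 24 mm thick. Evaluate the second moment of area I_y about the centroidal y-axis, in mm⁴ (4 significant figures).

I_y ≈ 4.608 × 10⁶ mm⁴

Split into non-overlapping primitives; take the origin at the lower-left of the bounding box.
Web: 16 × 240, A = 3 840 mm², x = 8 mm, Ī = 81 920 mm⁴.
Top flange (beyond web): 69 × 24, A = 1 656 mm², x = 50.5 mm, Ī = 657 018 mm⁴.
Bottom flange (beyond web): 69 × 24, A = 1 656 mm², x = 50.5 mm, Ī = 657 018 mm⁴.
Centroid: x̄ = ΣA·x / ΣA = 27.6812 mm.
Transfer each piece to the centroidal y-axis using Ī + A·d² with d = x − 27.6812:
  web: d = -19.6812 mm → contributes +1 569 344 mm⁴
  top flange (beyond web): d = 22.8188 mm → contributes +1 519 293 mm⁴
  bottom flange (beyond web): d = 22.8188 mm → contributes +1 519 293 mm⁴
Total I = 4 607 929 mm⁴.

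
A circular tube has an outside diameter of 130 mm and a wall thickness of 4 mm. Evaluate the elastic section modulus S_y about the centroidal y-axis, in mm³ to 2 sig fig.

Split into non-overlapping primitives; take the origin at the lower-left of the bounding box.
Outer circle: ⌀130, A = 13 273 mm², x = 65 mm, Ī = 14 019 848 mm⁴.
Bore (subtracted): ⌀122, A = 11 690 mm², x = 65 mm, Ī = 10 874 498 mm⁴.
By symmetry the centroid is at mid-width, x̄ = 65 mm.
All pieces are centred on the centroidal y-axis, so I = ΣĪ (holes subtracted) = 3 145 350 mm⁴.
Extreme fibre distance c = 65 mm; S = I/c = 48 390 mm³.

S_y ≈ 4.8 × 10⁴ mm³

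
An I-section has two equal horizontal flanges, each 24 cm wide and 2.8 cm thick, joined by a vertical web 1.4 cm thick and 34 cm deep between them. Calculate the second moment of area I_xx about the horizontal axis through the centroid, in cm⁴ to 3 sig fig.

I_xx ≈ 5.02 × 10⁴ cm⁴

Break the section into simple shapes (no overlaps), measuring from the bottom-left corner of the bounding box.
Bottom flange: 24 × 2.8, A = 67.2 cm², y = 1.4 cm, Ī = 43.904 cm⁴.
Web: 1.4 × 34, A = 47.6 cm², y = 19.8 cm, Ī = 4585.5 cm⁴.
Top flange: 24 × 2.8, A = 67.2 cm², y = 38.2 cm, Ī = 43.904 cm⁴.
By symmetry the centroid is at mid-height, ȳ = 19.8 cm.
Transfer each piece to the horizontal axis through the centroid using Ī + A·d² with d = y − 19.8:
  bottom flange: d = -18.4 cm → contributes +22 795 cm⁴
  web: d = 0 cm → contributes +4585.5 cm⁴
  top flange: d = 18.4 cm → contributes +22 795 cm⁴
Total I = 50 176 cm⁴.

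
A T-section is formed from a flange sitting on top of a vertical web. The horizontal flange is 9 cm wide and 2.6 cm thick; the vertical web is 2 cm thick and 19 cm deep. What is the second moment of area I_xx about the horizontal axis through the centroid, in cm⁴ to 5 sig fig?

I_xx ≈ 2845.5 cm⁴

Decompose the section into non-overlapping parts with the origin at the bottom-left of its bounding rectangle.
Flange: 9 × 2.6, A = 23.4 cm², y = 20.3 cm, Ī = 13.182 cm⁴.
Web: 2 × 19, A = 38 cm², y = 9.5 cm, Ī = 1143.167 cm⁴.
Centroid: ȳ = ΣA·y / ΣA = 13.61596 cm.
Transfer each piece to the horizontal axis through the centroid using Ī + A·d² with d = y − 13.61596:
  flange: d = 6.684039 cm → contributes +1058.609 cm⁴
  web: d = -4.115961 cm → contributes +1786.93 cm⁴
Total I = 2845.539 cm⁴.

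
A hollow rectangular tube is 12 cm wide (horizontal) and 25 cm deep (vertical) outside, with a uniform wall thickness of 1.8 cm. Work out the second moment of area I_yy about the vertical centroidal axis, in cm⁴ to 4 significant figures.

I_yy ≈ 2543 cm⁴

Decompose the section into non-overlapping parts with the origin at the bottom-left of its bounding rectangle.
Outer rectangle: 12 × 25, A = 300 cm², x = 6 cm, Ī = 3 600 cm⁴.
Inner void (subtracted): 8.4 × 21.4, A = 179.76 cm², x = 6 cm, Ī = 1056.99 cm⁴.
By symmetry the centroid is at mid-width, x̄ = 6 cm.
All pieces are centred on the vertical centroidal axis, so I = ΣĪ (holes subtracted) = 2543.01 cm⁴.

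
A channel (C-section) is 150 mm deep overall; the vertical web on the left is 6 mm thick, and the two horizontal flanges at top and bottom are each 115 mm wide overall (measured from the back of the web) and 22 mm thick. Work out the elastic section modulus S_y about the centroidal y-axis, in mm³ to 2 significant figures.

Break the section into simple shapes (no overlaps), measuring from the bottom-left corner of the bounding box.
Web: 6 × 150, A = 900 mm², x = 3 mm, Ī = 2 700 mm⁴.
Top flange (beyond web): 109 × 22, A = 2 398 mm², x = 60.5 mm, Ī = 2 374 220 mm⁴.
Bottom flange (beyond web): 109 × 22, A = 2 398 mm², x = 60.5 mm, Ī = 2 374 220 mm⁴.
Centroid: x̄ = ΣA·x / ΣA = 51.41 mm.
Transfer each piece to the centroidal y-axis using Ī + A·d² with d = x − 51.41:
  web: d = -48.41 mm → contributes +2 112 283 mm⁴
  top flange (beyond web): d = 9.085 mm → contributes +2 572 158 mm⁴
  bottom flange (beyond web): d = 9.085 mm → contributes +2 572 158 mm⁴
Total I = 7 256 599 mm⁴.
Extreme fibre distance c = 63.59 mm; S = I/c = 114 124 mm³.

S_y ≈ 1.1 × 10⁵ mm³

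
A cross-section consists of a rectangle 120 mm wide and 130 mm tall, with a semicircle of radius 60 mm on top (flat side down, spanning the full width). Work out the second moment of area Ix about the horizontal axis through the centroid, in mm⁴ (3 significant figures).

Split into non-overlapping primitives; take the origin at the lower-left of the bounding box.
Rectangular body: 120 × 130, A = 15 600 mm², y = 65 mm, Ī = 21 970 000 mm⁴.
Semicircular cap: semicircle r = 60, A = 5654.9 mm², y = 155.46 mm, Ī = 1 422 450 mm⁴.
Centroid: ȳ = ΣA·y / ΣA = 89.068 mm.
Transfer each piece to the horizontal axis through the centroid using Ī + A·d² with d = y − 89.068:
  rectangular body: d = -24.068 mm → contributes +31 006 739 mm⁴
  semicircular cap: d = 66.397 mm → contributes +26 351 973 mm⁴
Total I = 57 358 712 mm⁴.

Ix ≈ 5.74 × 10⁷ mm⁴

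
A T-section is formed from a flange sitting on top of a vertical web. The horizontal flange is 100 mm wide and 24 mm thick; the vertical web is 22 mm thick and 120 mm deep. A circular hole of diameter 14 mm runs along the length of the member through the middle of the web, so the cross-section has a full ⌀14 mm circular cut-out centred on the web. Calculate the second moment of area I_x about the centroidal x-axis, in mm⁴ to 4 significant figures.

I_x ≈ 9.612 × 10⁶ mm⁴

Break the section into simple shapes (no overlaps), measuring from the bottom-left corner of the bounding box.
Flange: 100 × 24, A = 2 400 mm², y = 132 mm, Ī = 115 200 mm⁴.
Web: 22 × 120, A = 2 640 mm², y = 60 mm, Ī = 3 168 000 mm⁴.
Hole (subtracted): ⌀14, A = 153.938 mm², y = 60 mm, Ī = 1885.74 mm⁴.
Centroid: ȳ = ΣA·y / ΣA = 95.3659 mm.
Transfer each piece to the centroidal x-axis using Ī + A·d² with d = y − 95.3659:
  flange: d = 36.6341 mm → contributes +3 336 137 mm⁴
  web: d = -35.3659 mm → contributes +6 469 973 mm⁴
  hole: d = -35.3659 mm → contributes −194 423 mm⁴
Total I = 9 611 686 mm⁴.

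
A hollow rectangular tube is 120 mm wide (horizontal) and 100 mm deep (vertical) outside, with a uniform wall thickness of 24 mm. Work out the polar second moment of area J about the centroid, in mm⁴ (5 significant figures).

J ≈ 2.1939 × 10⁷ mm⁴

Break the section into simple shapes (no overlaps), measuring from the bottom-left corner of the bounding box.
Outer rectangle: 120 × 100, A = 12 000 mm², y = 50 mm, Ī = 10 000 000 mm⁴.
Inner void (subtracted): 72 × 52, A = 3 744 mm², y = 50 mm, Ī = 843 648 mm⁴.
By symmetry the centroid is at mid-height, ȳ = 50 mm.
All pieces are centred on the centroidal x-axis, so I = ΣĪ (holes subtracted) = 9 156 352 mm⁴.
Repeating about the centroidal y-axis gives I_y = 12 782 592 mm⁴.
Polar second moment: J = I_x + I_y = 21 938 944 mm⁴.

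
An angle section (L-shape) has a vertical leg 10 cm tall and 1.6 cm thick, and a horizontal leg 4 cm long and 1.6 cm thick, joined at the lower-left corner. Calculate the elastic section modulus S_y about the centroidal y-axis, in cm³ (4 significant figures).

S_y ≈ 6.272 cm³

Treat the section as a set of non-overlapping primitives; coordinates are from the bounding-box lower-left.
Vertical leg: 1.6 × 10, A = 16 cm², x = 0.8 cm, Ī = 3.41333 cm⁴.
Horizontal leg (remainder): 2.4 × 1.6, A = 3.84 cm², x = 2.8 cm, Ī = 1.8432 cm⁴.
Centroid: x̄ = ΣA·x / ΣA = 1.1871 cm.
Transfer each piece to the centroidal y-axis using Ī + A·d² with d = x − 1.1871:
  vertical leg: d = -0.387097 cm → contributes +5.81084 cm⁴
  horizontal leg (remainder): d = 1.6129 cm → contributes +11.8328 cm⁴
Total I = 17.6436 cm⁴.
Extreme fibre distance c = 2.8129 cm; S = I/c = 6.27239 cm³.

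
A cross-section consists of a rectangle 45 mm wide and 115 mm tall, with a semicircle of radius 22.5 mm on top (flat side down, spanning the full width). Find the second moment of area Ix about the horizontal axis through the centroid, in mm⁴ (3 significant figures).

Decompose the section into non-overlapping parts with the origin at the bottom-left of its bounding rectangle.
Rectangular body: 45 × 115, A = 5 175 mm², y = 57.5 mm, Ī = 5 703 281 mm⁴.
Semicircular cap: semicircle r = 22.5, A = 795.22 mm², y = 124.55 mm, Ī = 28 130 mm⁴.
Centroid: ȳ = ΣA·y / ΣA = 66.431 mm.
Transfer each piece to the horizontal axis through the centroid using Ī + A·d² with d = y − 66.431:
  rectangular body: d = -8.9308 mm → contributes +6 116 033 mm⁴
  semicircular cap: d = 58.119 mm → contributes +2 714 179 mm⁴
Total I = 8 830 212 mm⁴.

Ix ≈ 8.83 × 10⁶ mm⁴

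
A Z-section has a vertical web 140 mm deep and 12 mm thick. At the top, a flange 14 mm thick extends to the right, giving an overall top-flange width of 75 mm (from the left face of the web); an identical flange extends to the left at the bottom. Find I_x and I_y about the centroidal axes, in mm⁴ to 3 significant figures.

I_x ≈ 9.77 × 10⁶ mm⁴, I_y ≈ 3.08 × 10⁶ mm⁴

Split into non-overlapping primitives; take the origin at the lower-left of the bounding box.
Web: 12 × 140, A = 1 680 mm², y = 70 mm, Ī = 2 744 000 mm⁴.
Top flange (beyond web): 63 × 14, A = 882 mm², y = 133 mm, Ī = 14 406 mm⁴.
Bottom flange (beyond web): 63 × 14, A = 882 mm², y = 7 mm, Ī = 14 406 mm⁴.
Centroid: ȳ = ΣA·y / ΣA = 70 mm.
Transfer each piece to the centroidal x-axis using Ī + A·d² with d = y − 70:
  web: d = 0 mm → contributes +2 744 000 mm⁴
  top flange (beyond web): d = 63 mm → contributes +3 515 064 mm⁴
  bottom flange (beyond web): d = -63 mm → contributes +3 515 064 mm⁴
Total I = 9 774 128 mm⁴.
For the y-axis: x̄ = 69 mm.
Repeating about the centroidal y-axis gives I_y = 3 084 228 mm⁴.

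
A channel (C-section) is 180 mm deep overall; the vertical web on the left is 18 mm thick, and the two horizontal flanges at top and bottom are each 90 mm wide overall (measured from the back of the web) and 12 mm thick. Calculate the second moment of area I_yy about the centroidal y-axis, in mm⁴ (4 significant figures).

Split into non-overlapping primitives; take the origin at the lower-left of the bounding box.
Web: 18 × 180, A = 3 240 mm², x = 9 mm, Ī = 87 480 mm⁴.
Top flange (beyond web): 72 × 12, A = 864 mm², x = 54 mm, Ī = 373 248 mm⁴.
Bottom flange (beyond web): 72 × 12, A = 864 mm², x = 54 mm, Ī = 373 248 mm⁴.
Centroid: x̄ = ΣA·x / ΣA = 24.6522 mm.
Transfer each piece to the centroidal y-axis using Ī + A·d² with d = x − 24.6522:
  web: d = -15.6522 mm → contributes +881 249 mm⁴
  top flange (beyond web): d = 29.3478 mm → contributes +1 117 407 mm⁴
  bottom flange (beyond web): d = 29.3478 mm → contributes +1 117 407 mm⁴
Total I = 3 116 063 mm⁴.

I_yy ≈ 3.116 × 10⁶ mm⁴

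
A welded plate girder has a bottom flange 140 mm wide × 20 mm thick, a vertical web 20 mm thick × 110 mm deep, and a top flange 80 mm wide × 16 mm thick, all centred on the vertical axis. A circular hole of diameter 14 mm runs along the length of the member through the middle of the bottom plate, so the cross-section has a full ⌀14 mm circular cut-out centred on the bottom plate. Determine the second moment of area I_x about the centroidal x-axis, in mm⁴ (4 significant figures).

I_x ≈ 1.723 × 10⁷ mm⁴

Treat the section as a set of non-overlapping primitives; coordinates are from the bounding-box lower-left.
Bottom plate: 140 × 20, A = 2 800 mm², y = 10 mm, Ī = 93333.3 mm⁴.
Web plate: 20 × 110, A = 2 200 mm², y = 75 mm, Ī = 2 218 333 mm⁴.
Top plate: 80 × 16, A = 1 280 mm², y = 138 mm, Ī = 27306.7 mm⁴.
Hole (subtracted): ⌀14, A = 153.938 mm², y = 10 mm, Ī = 1885.74 mm⁴.
Centroid: ȳ = ΣA·y / ΣA = 60.0876 mm.
Transfer each piece to the centroidal x-axis using Ī + A·d² with d = y − 60.0876:
  bottom plate: d = -50.0876 mm → contributes +7 117 895 mm⁴
  web plate: d = 14.9124 mm → contributes +2 707 566 mm⁴
  top plate: d = 77.9124 mm → contributes +7 797 336 mm⁴
  hole: d = -50.0876 mm → contributes −388 081 mm⁴
Total I = 17 234 715 mm⁴.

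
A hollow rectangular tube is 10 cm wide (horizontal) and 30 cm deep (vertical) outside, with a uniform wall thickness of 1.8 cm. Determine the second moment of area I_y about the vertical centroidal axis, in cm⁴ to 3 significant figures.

Treat the section as a set of non-overlapping primitives; coordinates are from the bounding-box lower-left.
Outer rectangle: 10 × 30, A = 300 cm², x = 5 cm, Ī = 2 500 cm⁴.
Inner void (subtracted): 6.4 × 26.4, A = 168.96 cm², x = 5 cm, Ī = 576.72 cm⁴.
By symmetry the centroid is at mid-width, x̄ = 5 cm.
All pieces are centred on the vertical centroidal axis, so I = ΣĪ (holes subtracted) = 1923.3 cm⁴.

I_y ≈ 1920 cm⁴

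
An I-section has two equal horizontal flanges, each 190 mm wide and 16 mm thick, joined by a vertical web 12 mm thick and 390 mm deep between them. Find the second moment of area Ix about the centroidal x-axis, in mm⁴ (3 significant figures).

Ix ≈ 3.10 × 10⁸ mm⁴

Split into non-overlapping primitives; take the origin at the lower-left of the bounding box.
Bottom flange: 190 × 16, A = 3 040 mm², y = 8 mm, Ī = 64 853 mm⁴.
Web: 12 × 390, A = 4 680 mm², y = 211 mm, Ī = 59 319 000 mm⁴.
Top flange: 190 × 16, A = 3 040 mm², y = 414 mm, Ī = 64 853 mm⁴.
By symmetry the centroid is at mid-height, ȳ = 211 mm.
Transfer each piece to the centroidal x-axis using Ī + A·d² with d = y − 211:
  bottom flange: d = -203 mm → contributes +125 340 213 mm⁴
  web: d = 0 mm → contributes +59 319 000 mm⁴
  top flange: d = 203 mm → contributes +125 340 213 mm⁴
Total I = 309 999 427 mm⁴.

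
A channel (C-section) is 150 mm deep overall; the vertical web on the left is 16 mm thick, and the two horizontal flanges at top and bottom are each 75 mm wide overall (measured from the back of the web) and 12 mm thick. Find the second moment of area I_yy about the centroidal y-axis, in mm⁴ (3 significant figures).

I_yy ≈ 1.71 × 10⁶ mm⁴

Break the section into simple shapes (no overlaps), measuring from the bottom-left corner of the bounding box.
Web: 16 × 150, A = 2 400 mm², x = 8 mm, Ī = 51 200 mm⁴.
Top flange (beyond web): 59 × 12, A = 708 mm², x = 45.5 mm, Ī = 205 379 mm⁴.
Bottom flange (beyond web): 59 × 12, A = 708 mm², x = 45.5 mm, Ī = 205 379 mm⁴.
Centroid: x̄ = ΣA·x / ΣA = 21.915 mm.
Transfer each piece to the centroidal y-axis using Ī + A·d² with d = x − 21.915:
  web: d = -13.915 mm → contributes +515 912 mm⁴
  top flange (beyond web): d = 23.585 mm → contributes +599 202 mm⁴
  bottom flange (beyond web): d = 23.585 mm → contributes +599 202 mm⁴
Total I = 1 714 316 mm⁴.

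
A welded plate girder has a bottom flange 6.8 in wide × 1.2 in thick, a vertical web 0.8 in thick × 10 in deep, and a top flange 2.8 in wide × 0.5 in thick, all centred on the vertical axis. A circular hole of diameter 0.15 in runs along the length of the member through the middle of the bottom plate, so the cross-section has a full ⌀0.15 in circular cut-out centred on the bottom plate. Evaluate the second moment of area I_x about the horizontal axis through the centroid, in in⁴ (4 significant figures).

I_x ≈ 278.2 in⁴

Treat the section as a set of non-overlapping primitives; coordinates are from the bounding-box lower-left.
Bottom plate: 6.8 × 1.2, A = 8.16 in², y = 0.6 in, Ī = 0.9792 in⁴.
Web plate: 0.8 × 10, A = 8 in², y = 6.2 in, Ī = 66.6667 in⁴.
Top plate: 2.8 × 0.5, A = 1.4 in², y = 11.45 in, Ī = 0.0291667 in⁴.
Hole (subtracted): ⌀0.15, A = 0.0176715 in², y = 0.6 in, Ī = 0.0000248505 in⁴.
Centroid: ȳ = ΣA·y / ΣA = 4.01973 in.
Transfer each piece to the horizontal axis through the centroid using Ī + A·d² with d = y − 4.01973:
  bottom plate: d = -3.41973 in → contributes +96.4067 in⁴
  web plate: d = 2.18027 in → contributes +104.695 in⁴
  top plate: d = 7.43027 in → contributes +77.3217 in⁴
  hole: d = -3.41973 in → contributes −0.206684 in⁴
Total I = 278.217 in⁴.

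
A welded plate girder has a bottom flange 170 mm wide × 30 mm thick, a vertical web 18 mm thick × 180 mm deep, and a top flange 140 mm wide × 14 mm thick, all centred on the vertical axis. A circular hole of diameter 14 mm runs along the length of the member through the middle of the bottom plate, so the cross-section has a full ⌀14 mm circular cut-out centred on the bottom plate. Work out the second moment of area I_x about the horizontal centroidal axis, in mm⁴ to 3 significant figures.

I_x ≈ 7.15 × 10⁷ mm⁴

Break the section into simple shapes (no overlaps), measuring from the bottom-left corner of the bounding box.
Bottom plate: 170 × 30, A = 5 100 mm², y = 15 mm, Ī = 382 500 mm⁴.
Web plate: 18 × 180, A = 3 240 mm², y = 120 mm, Ī = 8 748 000 mm⁴.
Top plate: 140 × 14, A = 1 960 mm², y = 217 mm, Ī = 32 013 mm⁴.
Hole (subtracted): ⌀14, A = 153.94 mm², y = 15 mm, Ī = 1885.7 mm⁴.
Centroid: ȳ = ΣA·y / ΣA = 87.552 mm.
Transfer each piece to the horizontal centroidal axis using Ī + A·d² with d = y − 87.552:
  bottom plate: d = -72.552 mm → contributes +27 228 055 mm⁴
  web plate: d = 32.448 mm → contributes +12 159 247 mm⁴
  top plate: d = 129.45 mm → contributes +32 875 166 mm⁴
  hole: d = -72.552 mm → contributes −812 190 mm⁴
Total I = 71 450 278 mm⁴.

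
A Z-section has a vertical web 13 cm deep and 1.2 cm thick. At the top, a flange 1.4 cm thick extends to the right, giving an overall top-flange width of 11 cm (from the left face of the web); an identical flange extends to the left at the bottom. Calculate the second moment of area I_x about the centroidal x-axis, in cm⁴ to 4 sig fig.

Decompose the section into non-overlapping parts with the origin at the bottom-left of its bounding rectangle.
Web: 1.2 × 13, A = 15.6 cm², y = 6.5 cm, Ī = 219.7 cm⁴.
Top flange (beyond web): 9.8 × 1.4, A = 13.72 cm², y = 12.3 cm, Ī = 2.24093 cm⁴.
Bottom flange (beyond web): 9.8 × 1.4, A = 13.72 cm², y = 0.7 cm, Ī = 2.24093 cm⁴.
Centroid: ȳ = ΣA·y / ΣA = 6.5 cm.
Transfer each piece to the centroidal x-axis using Ī + A·d² with d = y − 6.5:
  web: d = 0 cm → contributes +219.7 cm⁴
  top flange (beyond web): d = 5.8 cm → contributes +463.782 cm⁴
  bottom flange (beyond web): d = -5.8 cm → contributes +463.782 cm⁴
Total I = 1147.26 cm⁴.

I_x ≈ 1147 cm⁴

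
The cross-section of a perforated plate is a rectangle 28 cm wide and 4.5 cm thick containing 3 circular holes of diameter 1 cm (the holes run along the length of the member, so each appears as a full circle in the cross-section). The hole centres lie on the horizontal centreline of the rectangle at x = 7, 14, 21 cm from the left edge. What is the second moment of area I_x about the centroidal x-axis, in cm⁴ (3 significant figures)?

Treat the section as a set of non-overlapping primitives; coordinates are from the bounding-box lower-left.
Plate: 28 × 4.5, A = 126 cm², y = 2.25 cm, Ī = 212.63 cm⁴.
Hole 1 (subtracted): ⌀1, A = 0.7854 cm², y = 2.25 cm, Ī = 0.049087 cm⁴.
Hole 2 (subtracted): ⌀1, A = 0.7854 cm², y = 2.25 cm, Ī = 0.049087 cm⁴.
Hole 3 (subtracted): ⌀1, A = 0.7854 cm², y = 2.25 cm, Ī = 0.049087 cm⁴.
By symmetry the centroid is at mid-height, ȳ = 2.25 cm.
All pieces are centred on the centroidal x-axis, so I = ΣĪ (holes subtracted) = 212.48 cm⁴.

I_x ≈ 212 cm⁴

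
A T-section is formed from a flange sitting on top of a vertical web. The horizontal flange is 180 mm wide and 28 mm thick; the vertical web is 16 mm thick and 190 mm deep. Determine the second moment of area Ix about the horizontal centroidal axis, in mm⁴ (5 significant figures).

Split into non-overlapping primitives; take the origin at the lower-left of the bounding box.
Flange: 180 × 28, A = 5 040 mm², y = 204 mm, Ī = 329 280 mm⁴.
Web: 16 × 190, A = 3 040 mm², y = 95 mm, Ī = 9 145 333 mm⁴.
Centroid: ȳ = ΣA·y / ΣA = 162.9901 mm.
Transfer each piece to the horizontal centroidal axis using Ī + A·d² with d = y − 162.9901:
  flange: d = 41.0099 mm → contributes +8 805 612 mm⁴
  web: d = -67.9901 mm → contributes +23 198 200 mm⁴
Total I = 32 003 813 mm⁴.

Ix ≈ 3.2004 × 10⁷ mm⁴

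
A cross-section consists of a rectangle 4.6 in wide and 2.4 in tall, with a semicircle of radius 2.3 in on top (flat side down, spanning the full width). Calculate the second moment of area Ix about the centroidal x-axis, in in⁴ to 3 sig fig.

Treat the section as a set of non-overlapping primitives; coordinates are from the bounding-box lower-left.
Rectangular body: 4.6 × 2.4, A = 11.04 in², y = 1.2 in, Ī = 5.2992 in⁴.
Semicircular cap: semicircle r = 2.3, A = 8.3095 in², y = 3.3762 in, Ī = 3.0714 in⁴.
Centroid: ȳ = ΣA·y / ΣA = 2.1345 in.
Transfer each piece to the centroidal x-axis using Ī + A·d² with d = y − 2.1345:
  rectangular body: d = -0.93453 in → contributes +14.941 in⁴
  semicircular cap: d = 1.2416 in → contributes +15.882 in⁴
Total I = 30.823 in⁴.

Ix ≈ 30.8 in⁴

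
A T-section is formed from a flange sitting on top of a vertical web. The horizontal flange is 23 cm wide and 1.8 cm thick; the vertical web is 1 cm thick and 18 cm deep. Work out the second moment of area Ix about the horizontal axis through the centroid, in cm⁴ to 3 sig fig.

Ix ≈ 1730 cm⁴

Decompose the section into non-overlapping parts with the origin at the bottom-left of its bounding rectangle.
Flange: 23 × 1.8, A = 41.4 cm², y = 18.9 cm, Ī = 11.178 cm⁴.
Web: 1 × 18, A = 18 cm², y = 9 cm, Ī = 486 cm⁴.
Centroid: ȳ = ΣA·y / ΣA = 15.9 cm.
Transfer each piece to the horizontal axis through the centroid using Ī + A·d² with d = y − 15.9:
  flange: d = 3 cm → contributes +383.78 cm⁴
  web: d = -6.9 cm → contributes +1 343 cm⁴
Total I = 1726.8 cm⁴.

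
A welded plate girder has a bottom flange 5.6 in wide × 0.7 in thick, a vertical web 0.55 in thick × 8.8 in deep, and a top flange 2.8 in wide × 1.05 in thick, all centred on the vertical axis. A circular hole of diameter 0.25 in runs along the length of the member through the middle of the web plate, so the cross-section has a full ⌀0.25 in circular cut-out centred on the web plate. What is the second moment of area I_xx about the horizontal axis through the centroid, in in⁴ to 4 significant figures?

Split into non-overlapping primitives; take the origin at the lower-left of the bounding box.
Bottom plate: 5.6 × 0.7, A = 3.92 in², y = 0.35 in, Ī = 0.160067 in⁴.
Web plate: 0.55 × 8.8, A = 4.84 in², y = 5.1 in, Ī = 31.2341 in⁴.
Top plate: 2.8 × 1.05, A = 2.94 in², y = 10.025 in, Ī = 0.270113 in⁴.
Hole (subtracted): ⌀0.25, A = 0.0490874 in², y = 5.1 in, Ī = 0.000191748 in⁴.
Centroid: ȳ = ΣA·y / ΣA = 4.74462 in.
Transfer each piece to the horizontal axis through the centroid using Ī + A·d² with d = y − 4.74462:
  bottom plate: d = -4.39462 in → contributes +75.8658 in⁴
  web plate: d = 0.35538 in → contributes +31.8454 in⁴
  top plate: d = 5.28038 in → contributes +82.2444 in⁴
  hole: d = 0.35538 in → contributes −0.00639123 in⁴
Total I = 189.949 in⁴.

I_xx ≈ 189.9 in⁴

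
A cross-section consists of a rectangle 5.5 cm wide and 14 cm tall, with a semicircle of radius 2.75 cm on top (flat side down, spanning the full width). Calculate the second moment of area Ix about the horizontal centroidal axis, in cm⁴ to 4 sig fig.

Split into non-overlapping primitives; take the origin at the lower-left of the bounding box.
Rectangular body: 5.5 × 14, A = 77 cm², y = 7 cm, Ī = 1257.67 cm⁴.
Semicircular cap: semicircle r = 2.75, A = 11.8791 cm², y = 15.1671 cm, Ī = 6.27715 cm⁴.
Centroid: ȳ = ΣA·y / ΣA = 8.09158 cm.
Transfer each piece to the horizontal centroidal axis using Ī + A·d² with d = y − 8.09158:
  rectangular body: d = -1.09158 cm → contributes +1349.42 cm⁴
  semicircular cap: d = 7.07556 cm → contributes +600.989 cm⁴
Total I = 1950.4 cm⁴.

Ix ≈ 1950 cm⁴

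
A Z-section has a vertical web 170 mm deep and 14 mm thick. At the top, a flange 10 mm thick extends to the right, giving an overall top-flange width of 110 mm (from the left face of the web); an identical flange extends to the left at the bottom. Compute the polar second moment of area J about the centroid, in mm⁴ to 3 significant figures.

Decompose the section into non-overlapping parts with the origin at the bottom-left of its bounding rectangle.
Web: 14 × 170, A = 2 380 mm², y = 85 mm, Ī = 5 731 833 mm⁴.
Top flange (beyond web): 96 × 10, A = 960 mm², y = 165 mm, Ī = 8 000 mm⁴.
Bottom flange (beyond web): 96 × 10, A = 960 mm², y = 5 mm, Ī = 8 000 mm⁴.
Centroid: ȳ = ΣA·y / ΣA = 85 mm.
Transfer each piece to the centroidal x-axis using Ī + A·d² with d = y − 85:
  web: d = 0 mm → contributes +5 731 833 mm⁴
  top flange (beyond web): d = 80 mm → contributes +6 152 000 mm⁴
  bottom flange (beyond web): d = -80 mm → contributes +6 152 000 mm⁴
Total I = 18 035 833 mm⁴.
For the y-axis: x̄ = 103 mm.
Repeating about the centroidal y-axis gives I_y = 7 321 433 mm⁴.
Polar second moment: J = I_x + I_y = 25 357 267 mm⁴.

J ≈ 2.54 × 10⁷ mm⁴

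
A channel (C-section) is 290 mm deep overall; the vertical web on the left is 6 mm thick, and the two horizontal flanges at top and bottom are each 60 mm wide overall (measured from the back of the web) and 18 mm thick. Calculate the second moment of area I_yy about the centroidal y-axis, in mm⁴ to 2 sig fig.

I_yy ≈ 1.3 × 10⁶ mm⁴

Treat the section as a set of non-overlapping primitives; coordinates are from the bounding-box lower-left.
Web: 6 × 290, A = 1 740 mm², x = 3 mm, Ī = 5 220 mm⁴.
Top flange (beyond web): 54 × 18, A = 972 mm², x = 33 mm, Ī = 236 196 mm⁴.
Bottom flange (beyond web): 54 × 18, A = 972 mm², x = 33 mm, Ī = 236 196 mm⁴.
Centroid: x̄ = ΣA·x / ΣA = 18.83 mm.
Transfer each piece to the centroidal y-axis using Ī + A·d² with d = x − 18.83:
  web: d = -15.83 mm → contributes +441 279 mm⁴
  top flange (beyond web): d = 14.17 mm → contributes +431 346 mm⁴
  bottom flange (beyond web): d = 14.17 mm → contributes +431 346 mm⁴
Total I = 1 303 970 mm⁴.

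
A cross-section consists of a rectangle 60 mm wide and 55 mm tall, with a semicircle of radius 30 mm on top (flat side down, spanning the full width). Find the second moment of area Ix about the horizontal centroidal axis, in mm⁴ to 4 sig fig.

Break the section into simple shapes (no overlaps), measuring from the bottom-left corner of the bounding box.
Rectangular body: 60 × 55, A = 3 300 mm², y = 27.5 mm, Ī = 831 875 mm⁴.
Semicircular cap: semicircle r = 30, A = 1413.72 mm², y = 67.7324 mm, Ī = 88903.1 mm⁴.
Centroid: ȳ = ΣA·y / ΣA = 39.5663 mm.
Transfer each piece to the horizontal centroidal axis using Ī + A·d² with d = y − 39.5663:
  rectangular body: d = -12.0663 mm → contributes +1 312 342 mm⁴
  semicircular cap: d = 28.1661 mm → contributes +1 210 444 mm⁴
Total I = 2 522 786 mm⁴.

Ix ≈ 2.523 × 10⁶ mm⁴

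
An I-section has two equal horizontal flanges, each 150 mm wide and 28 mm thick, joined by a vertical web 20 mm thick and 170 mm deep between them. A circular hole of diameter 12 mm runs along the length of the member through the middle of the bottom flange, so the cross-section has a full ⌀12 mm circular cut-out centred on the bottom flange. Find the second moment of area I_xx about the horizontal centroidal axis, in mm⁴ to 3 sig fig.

I_xx ≈ 8.99 × 10⁷ mm⁴

Break the section into simple shapes (no overlaps), measuring from the bottom-left corner of the bounding box.
Bottom flange: 150 × 28, A = 4 200 mm², y = 14 mm, Ī = 274 400 mm⁴.
Web: 20 × 170, A = 3 400 mm², y = 113 mm, Ī = 8 188 333 mm⁴.
Top flange: 150 × 28, A = 4 200 mm², y = 212 mm, Ī = 274 400 mm⁴.
Hole (subtracted): ⌀12, A = 113.1 mm², y = 14 mm, Ī = 1017.9 mm⁴.
Centroid: ȳ = ΣA·y / ΣA = 113.96 mm.
Transfer each piece to the horizontal centroidal axis using Ī + A·d² with d = y − 113.96:
  bottom flange: d = -99.958 mm → contributes +42 239 169 mm⁴
  web: d = -0.95805 mm → contributes +8 191 454 mm⁴
  top flange: d = 98.042 mm → contributes +40 645 741 mm⁴
  hole: d = -99.958 mm → contributes −1 131 043 mm⁴
Total I = 89 945 322 mm⁴.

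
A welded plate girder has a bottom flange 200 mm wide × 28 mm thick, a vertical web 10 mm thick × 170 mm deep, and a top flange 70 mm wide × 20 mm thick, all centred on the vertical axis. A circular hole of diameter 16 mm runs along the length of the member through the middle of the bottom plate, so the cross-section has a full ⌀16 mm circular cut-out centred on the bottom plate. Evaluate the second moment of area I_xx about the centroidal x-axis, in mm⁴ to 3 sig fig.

Split into non-overlapping primitives; take the origin at the lower-left of the bounding box.
Bottom plate: 200 × 28, A = 5 600 mm², y = 14 mm, Ī = 365 867 mm⁴.
Web plate: 10 × 170, A = 1 700 mm², y = 113 mm, Ī = 4 094 167 mm⁴.
Top plate: 70 × 20, A = 1 400 mm², y = 208 mm, Ī = 46 667 mm⁴.
Hole (subtracted): ⌀16, A = 201.06 mm², y = 14 mm, Ī = 3 217 mm⁴.
Centroid: ȳ = ΣA·y / ΣA = 65.759 mm.
Transfer each piece to the centroidal x-axis using Ī + A·d² with d = y − 65.759:
  bottom plate: d = -51.759 mm → contributes +15 368 470 mm⁴
  web plate: d = 47.241 mm → contributes +7 888 012 mm⁴
  top plate: d = 142.24 mm → contributes +28 372 007 mm⁴
  hole: d = -51.759 mm → contributes −541 869 mm⁴
Total I = 51 086 620 mm⁴.

I_xx ≈ 5.11 × 10⁷ mm⁴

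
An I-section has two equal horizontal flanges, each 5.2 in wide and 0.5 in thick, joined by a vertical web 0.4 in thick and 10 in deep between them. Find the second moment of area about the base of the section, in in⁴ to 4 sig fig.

Split into non-overlapping primitives; take the origin at the lower-left of the bounding box.
Bottom flange: 5.2 × 0.5, A = 2.6 in², y = 0.25 in, Ī = 0.0541667 in⁴.
Web: 0.4 × 10, A = 4 in², y = 5.5 in, Ī = 33.3333 in⁴.
Top flange: 5.2 × 0.5, A = 2.6 in², y = 10.75 in, Ī = 0.0541667 in⁴.
Transfer each piece to the bottom edge using Ī + A·d² with d = y − 0:
  bottom flange: d = 0.25 in → contributes +0.216667 in⁴
  web: d = 5.5 in → contributes +154.333 in⁴
  top flange: d = 10.75 in → contributes +300.517 in⁴
Total I = 455.067 in⁴.

I_base ≈ 455.1 in⁴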